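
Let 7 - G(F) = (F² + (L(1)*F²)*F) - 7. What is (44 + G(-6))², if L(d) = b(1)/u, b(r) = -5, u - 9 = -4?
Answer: 37636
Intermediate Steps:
u = 5 (u = 9 - 4 = 5)
L(d) = -1 (L(d) = -5/5 = -5*⅕ = -1)
G(F) = 14 + F³ - F² (G(F) = 7 - ((F² + (-F²)*F) - 7) = 7 - ((F² - F³) - 7) = 7 - (-7 + F² - F³) = 7 + (7 + F³ - F²) = 14 + F³ - F²)
(44 + G(-6))² = (44 + (14 + (-6)³ - 1*(-6)²))² = (44 + (14 - 216 - 1*36))² = (44 + (14 - 216 - 36))² = (44 - 238)² = (-194)² = 37636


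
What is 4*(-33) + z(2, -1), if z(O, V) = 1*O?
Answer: -130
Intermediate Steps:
z(O, V) = O
4*(-33) + z(2, -1) = 4*(-33) + 2 = -132 + 2 = -130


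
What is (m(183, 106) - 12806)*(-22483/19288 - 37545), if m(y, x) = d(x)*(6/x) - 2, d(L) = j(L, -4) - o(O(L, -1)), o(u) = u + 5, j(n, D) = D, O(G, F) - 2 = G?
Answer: 491852044124525/1022264 ≈ 4.8114e+8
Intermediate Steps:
O(G, F) = 2 + G
o(u) = 5 + u
d(L) = -11 - L (d(L) = -4 - (5 + (2 + L)) = -4 - (7 + L) = -4 + (-7 - L) = -11 - L)
m(y, x) = -2 + 6*(-11 - x)/x (m(y, x) = (-11 - x)*(6/x) - 2 = 6*(-11 - x)/x - 2 = -2 + 6*(-11 - x)/x)
(m(183, 106) - 12806)*(-22483/19288 - 37545) = ((-8 - 66/106) - 12806)*(-22483/19288 - 37545) = ((-8 - 66*1/106) - 12806)*(-22483*1/19288 - 37545) = ((-8 - 33/53) - 12806)*(-22483/19288 - 37545) = (-457/53 - 12806)*(-724190443/19288) = -679175/53*(-724190443/19288) = 491852044124525/1022264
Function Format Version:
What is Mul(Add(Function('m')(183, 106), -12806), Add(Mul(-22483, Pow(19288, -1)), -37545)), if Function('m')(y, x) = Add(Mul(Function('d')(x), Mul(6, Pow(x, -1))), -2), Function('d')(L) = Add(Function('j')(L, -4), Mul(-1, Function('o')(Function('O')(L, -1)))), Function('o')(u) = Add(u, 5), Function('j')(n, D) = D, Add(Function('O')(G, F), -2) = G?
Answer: Rational(491852044124525, 1022264) ≈ 4.8114e+8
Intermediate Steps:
Function('O')(G, F) = Add(2, G)
Function('o')(u) = Add(5, u)
Function('d')(L) = Add(-11, Mul(-1, L)) (Function('d')(L) = Add(-4, Mul(-1, Add(5, Add(2, L)))) = Add(-4, Mul(-1, Add(7, L))) = Add(-4, Add(-7, Mul(-1, L))) = Add(-11, Mul(-1, L)))
Function('m')(y, x) = Add(-2, Mul(6, Pow(x, -1), Add(-11, Mul(-1, x)))) (Function('m')(y, x) = Add(Mul(Add(-11, Mul(-1, x)), Mul(6, Pow(x, -1))), -2) = Add(Mul(6, Pow(x, -1), Add(-11, Mul(-1, x))), -2) = Add(-2, Mul(6, Pow(x, -1), Add(-11, Mul(-1, x)))))
Mul(Add(Function('m')(183, 106), -12806), Add(Mul(-22483, Pow(19288, -1)), -37545)) = Mul(Add(Add(-8, Mul(-66, Pow(106, -1))), -12806), Add(Mul(-22483, Pow(19288, -1)), -37545)) = Mul(Add(Add(-8, Mul(-66, Rational(1, 106))), -12806), Add(Mul(-22483, Rational(1, 19288)), -37545)) = Mul(Add(Add(-8, Rational(-33, 53)), -12806), Add(Rational(-22483, 19288), -37545)) = Mul(Add(Rational(-457, 53), -12806), Rational(-724190443, 19288)) = Mul(Rational(-679175, 53), Rational(-724190443, 19288)) = Rational(491852044124525, 1022264)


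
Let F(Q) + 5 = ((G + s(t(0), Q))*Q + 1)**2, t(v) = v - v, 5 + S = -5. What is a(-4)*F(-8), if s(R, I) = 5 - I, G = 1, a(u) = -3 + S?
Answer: -160108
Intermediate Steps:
S = -10 (S = -5 - 5 = -10)
t(v) = 0
a(u) = -13 (a(u) = -3 - 10 = -13)
F(Q) = -5 + (1 + Q*(6 - Q))**2 (F(Q) = -5 + ((1 + (5 - Q))*Q + 1)**2 = -5 + ((6 - Q)*Q + 1)**2 = -5 + (Q*(6 - Q) + 1)**2 = -5 + (1 + Q*(6 - Q))**2)
a(-4)*F(-8) = -13*(-5 + (1 - 8 - 1*(-8)*(-5 - 8))**2) = -13*(-5 + (1 - 8 - 1*(-8)*(-13))**2) = -13*(-5 + (1 - 8 - 104)**2) = -13*(-5 + (-111)**2) = -13*(-5 + 12321) = -13*12316 = -160108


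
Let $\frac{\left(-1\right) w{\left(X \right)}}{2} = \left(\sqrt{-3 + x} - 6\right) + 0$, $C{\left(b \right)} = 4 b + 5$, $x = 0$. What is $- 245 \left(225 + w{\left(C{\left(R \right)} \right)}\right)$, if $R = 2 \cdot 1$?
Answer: $-58065 + 490 i \sqrt{3} \approx -58065.0 + 848.71 i$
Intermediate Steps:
$R = 2$
$C{\left(b \right)} = 5 + 4 b$
$w{\left(X \right)} = 12 - 2 i \sqrt{3}$ ($w{\left(X \right)} = - 2 \left(\left(\sqrt{-3 + 0} - 6\right) + 0\right) = - 2 \left(\left(\sqrt{-3} - 6\right) + 0\right) = - 2 \left(\left(i \sqrt{3} - 6\right) + 0\right) = - 2 \left(\left(-6 + i \sqrt{3}\right) + 0\right) = - 2 \left(-6 + i \sqrt{3}\right) = 12 - 2 i \sqrt{3}$)
$- 245 \left(225 + w{\left(C{\left(R \right)} \right)}\right) = - 245 \left(225 + \left(12 - 2 i \sqrt{3}\right)\right) = - 245 \left(237 - 2 i \sqrt{3}\right) = -58065 + 490 i \sqrt{3}$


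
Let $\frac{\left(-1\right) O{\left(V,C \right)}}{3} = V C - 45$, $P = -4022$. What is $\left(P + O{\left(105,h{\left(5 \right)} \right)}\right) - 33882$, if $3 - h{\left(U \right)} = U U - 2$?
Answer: $-31469$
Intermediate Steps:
$h{\left(U \right)} = 5 - U^{2}$ ($h{\left(U \right)} = 3 - \left(U U - 2\right) = 3 - \left(U^{2} - 2\right) = 3 - \left(-2 + U^{2}\right) = 5 - U^{2}$)
$O{\left(V,C \right)} = 135 - 3 C V$ ($O{\left(V,C \right)} = - 3 \left(V C - 45\right) = - 3 \left(C V - 45\right) = - 3 \left(-45 + C V\right) = 135 - 3 C V$)
$\left(P + O{\left(105,h{\left(5 \right)} \right)}\right) - 33882 = \left(-4022 - \left(-135 + 3 \left(5 - 5^{2}\right) 105\right)\right) - 33882 = \left(-4022 - \left(-135 + 3 \left(5 - 25\right) 105\right)\right) - 33882 = \left(-4022 - \left(-135 - 6300\right)\right) - 33882 = \left(-4022 + \left(135 + 6300\right)\right) - 33882 = \left(-4022 + 6435\right) - 33882 = 2413 - 33882 = -31469$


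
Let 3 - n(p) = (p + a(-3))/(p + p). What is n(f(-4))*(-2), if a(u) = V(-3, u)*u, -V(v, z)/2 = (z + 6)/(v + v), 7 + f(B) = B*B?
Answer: -16/3 ≈ -5.3333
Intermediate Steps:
f(B) = -7 + B² (f(B) = -7 + B*B = -7 + B²)
V(v, z) = -(6 + z)/v (V(v, z) = -2*(z + 6)/(v + v) = -2*(6 + z)/(2*v) = -2*(6 + z)*1/(2*v) = -(6 + z)/v)
a(u) = u*(2 + u/3) (a(u) = ((-6 - u)/(-3))*u = (-(-6 - u)/3)*u = (2 + u/3)*u = u*(2 + u/3))
n(p) = 3 - (-3 + p)/(2*p) (n(p) = 3 - (p + (⅓)*(-3)*(6 - 3))/(p + p) = 3 - (p + (⅓)*(-3)*3)/(2*p) = 3 - (p - 3)*1/(2*p) = 3 - (-3 + p)*1/(2*p) = 3 - (-3 + p)/(2*p))
n(f(-4))*(-2) = ((3 + 5*(-7 + (-4)²))/(2*(-7 + (-4)²)))*(-2) = ((3 + 5*(-7 + 16))/(2*(-7 + 16)))*(-2) = ((½)*(3 + 5*9)/9)*(-2) = ((½)*(⅑)*(3 + 45))*(-2) = ((½)*(⅑)*48)*(-2) = (8/3)*(-2) = -16/3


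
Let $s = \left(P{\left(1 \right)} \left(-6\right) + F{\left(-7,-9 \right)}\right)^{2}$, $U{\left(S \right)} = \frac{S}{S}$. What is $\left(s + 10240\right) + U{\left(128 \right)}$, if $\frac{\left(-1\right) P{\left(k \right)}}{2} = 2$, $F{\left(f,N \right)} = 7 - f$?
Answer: $11685$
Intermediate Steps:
$P{\left(k \right)} = -4$ ($P{\left(k \right)} = \left(-2\right) 2 = -4$)
$U{\left(S \right)} = 1$
$s = 1444$ ($s = \left(\left(-4\right) \left(-6\right) + \left(7 - -7\right)\right)^{2} = \left(24 + \left(7 + 7\right)\right)^{2} = \left(24 + 14\right)^{2} = 38^{2} = 1444$)
$\left(s + 10240\right) + U{\left(128 \right)} = \left(1444 + 10240\right) + 1 = 11684 + 1 = 11685$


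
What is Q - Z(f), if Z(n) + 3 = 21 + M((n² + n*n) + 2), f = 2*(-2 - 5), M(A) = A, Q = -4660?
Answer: -5072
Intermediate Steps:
f = -14 (f = 2*(-7) = -14)
Z(n) = 20 + 2*n² (Z(n) = -3 + (21 + ((n² + n*n) + 2)) = -3 + (21 + ((n² + n²) + 2)) = -3 + (21 + (2*n² + 2)) = -3 + (21 + (2 + 2*n²)) = -3 + (23 + 2*n²) = 20 + 2*n²)
Q - Z(f) = -4660 - (20 + 2*(-14)²) = -4660 - (20 + 2*196) = -4660 - (20 + 392) = -4660 - 1*412 = -4660 - 412 = -5072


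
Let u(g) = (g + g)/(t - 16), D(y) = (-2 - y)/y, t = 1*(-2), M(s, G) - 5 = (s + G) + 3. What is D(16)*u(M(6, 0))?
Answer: 7/4 ≈ 1.7500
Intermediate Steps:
M(s, G) = 8 + G + s (M(s, G) = 5 + ((s + G) + 3) = 5 + ((G + s) + 3) = 5 + (3 + G + s) = 8 + G + s)
t = -2
D(y) = (-2 - y)/y
u(g) = -g/9 (u(g) = (g + g)/(-2 - 16) = (2*g)/(-18) = (2*g)*(-1/18) = -g/9)
D(16)*u(M(6, 0)) = ((-2 - 1*16)/16)*(-(8 + 0 + 6)/9) = ((-2 - 16)/16)*(-⅑*14) = ((1/16)*(-18))*(-14/9) = -9/8*(-14/9) = 7/4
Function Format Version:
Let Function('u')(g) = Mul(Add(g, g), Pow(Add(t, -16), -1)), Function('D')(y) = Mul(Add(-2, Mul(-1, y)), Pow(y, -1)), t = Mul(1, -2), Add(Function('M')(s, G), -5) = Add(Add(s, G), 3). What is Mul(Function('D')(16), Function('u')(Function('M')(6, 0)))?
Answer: Rational(7, 4) ≈ 1.7500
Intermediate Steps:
Function('M')(s, G) = Add(8, G, s) (Function('M')(s, G) = Add(5, Add(Add(s, G), 3)) = Add(5, Add(Add(G, s), 3)) = Add(5, Add(3, G, s)) = Add(8, G, s))
t = -2
Function('D')(y) = Mul(Pow(y, -1), Add(-2, Mul(-1, y)))
Function('u')(g) = Mul(Rational(-1, 9), g) (Function('u')(g) = Mul(Add(g, g), Pow(Add(-2, -16), -1)) = Mul(Mul(2, g), Pow(-18, -1)) = Mul(Mul(2, g), Rational(-1, 18)) = Mul(Rational(-1, 9), g))
Mul(Function('D')(16), Function('u')(Function('M')(6, 0))) = Mul(Mul(Pow(16, -1), Add(-2, Mul(-1, 16))), Mul(Rational(-1, 9), Add(8, 0, 6))) = Mul(Mul(Rational(1, 16), Add(-2, -16)), Mul(Rational(-1, 9), 14)) = Mul(Mul(Rational(1, 16), -18), Rational(-14, 9)) = Mul(Rational(-9, 8), Rational(-14, 9)) = Rational(7, 4)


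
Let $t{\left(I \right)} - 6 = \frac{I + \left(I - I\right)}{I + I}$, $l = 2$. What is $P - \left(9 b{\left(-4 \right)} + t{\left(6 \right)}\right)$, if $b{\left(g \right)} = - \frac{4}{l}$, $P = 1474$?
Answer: $\frac{2971}{2} \approx 1485.5$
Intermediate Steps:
$t{\left(I \right)} = \frac{13}{2}$ ($t{\left(I \right)} = 6 + \frac{I + \left(I - I\right)}{I + I} = 6 + \frac{I + 0}{2 I} = 6 + I \frac{1}{2 I} = 6 + \frac{1}{2} = \frac{13}{2}$)
$b{\left(g \right)} = -2$ ($b{\left(g \right)} = - \frac{4}{2} = \left(-4\right) \frac{1}{2} = -2$)
$P - \left(9 b{\left(-4 \right)} + t{\left(6 \right)}\right) = 1474 - \left(9 \left(-2\right) + \frac{13}{2}\right) = 1474 - \left(-18 + \frac{13}{2}\right) = 1474 - - \frac{23}{2} = 1474 + \frac{23}{2} = \frac{2971}{2}$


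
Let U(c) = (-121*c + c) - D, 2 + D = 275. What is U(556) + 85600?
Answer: 18607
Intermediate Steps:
D = 273 (D = -2 + 275 = 273)
U(c) = -273 - 120*c (U(c) = (-121*c + c) - 1*273 = -120*c - 273 = -273 - 120*c)
U(556) + 85600 = (-273 - 120*556) + 85600 = (-273 - 66720) + 85600 = -66993 + 85600 = 18607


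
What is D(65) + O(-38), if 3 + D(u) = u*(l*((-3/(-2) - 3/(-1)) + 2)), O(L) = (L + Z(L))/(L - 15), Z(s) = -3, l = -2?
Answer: -44903/53 ≈ -847.23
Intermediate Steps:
O(L) = (-3 + L)/(-15 + L) (O(L) = (L - 3)/(L - 15) = (-3 + L)/(-15 + L))
D(u) = -3 - 13*u (D(u) = -3 + u*(-2*((-3/(-2) - 3/(-1)) + 2)) = -3 + u*(-2*((-3*(-1/2) - 3*(-1)) + 2)) = -3 + u*(-2*((3/2 + 3) + 2)) = -3 + u*(-2*(9/2 + 2)) = -3 + u*(-2*13/2) = -3 + u*(-13) = -3 - 13*u)
D(65) + O(-38) = (-3 - 13*65) + (-3 - 38)/(-15 - 38) = (-3 - 845) - 41/(-53) = -848 - 1/53*(-41) = -848 + 41/53 = -44903/53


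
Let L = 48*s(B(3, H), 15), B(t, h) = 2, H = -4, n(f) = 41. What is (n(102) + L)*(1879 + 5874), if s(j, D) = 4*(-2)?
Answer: -2659279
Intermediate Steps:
s(j, D) = -8
L = -384 (L = 48*(-8) = -384)
(n(102) + L)*(1879 + 5874) = (41 - 384)*(1879 + 5874) = -343*7753 = -2659279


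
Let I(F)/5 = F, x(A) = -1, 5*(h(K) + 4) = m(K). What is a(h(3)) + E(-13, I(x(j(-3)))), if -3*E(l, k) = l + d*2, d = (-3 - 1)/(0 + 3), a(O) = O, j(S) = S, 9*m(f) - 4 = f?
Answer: 62/45 ≈ 1.3778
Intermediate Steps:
m(f) = 4/9 + f/9
h(K) = -176/45 + K/45 (h(K) = -4 + (4/9 + K/9)/5 = -4 + (4/45 + K/45) = -176/45 + K/45)
I(F) = 5*F
d = -4/3 ≈ -1.3333
E(l, k) = 8/9 - l/3 (E(l, k) = -(l - 4/3*2)/3 = -(l - 8/3)/3 = -(-8/3 + l)/3 = 8/9 - l/3)
a(h(3)) + E(-13, I(x(j(-3)))) = (-176/45 + (1/45)*3) + (8/9 - ⅓*(-13)) = (-176/45 + 1/15) + (8/9 + 13/3) = -173/45 + 47/9 = 62/45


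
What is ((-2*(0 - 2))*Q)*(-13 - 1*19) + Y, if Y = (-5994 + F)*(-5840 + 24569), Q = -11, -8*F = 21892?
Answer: -327024253/2 ≈ -1.6351e+8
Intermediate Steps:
F = -5473/2 (F = -1/8*21892 = -5473/2 ≈ -2736.5)
Y = -327027069/2 (Y = (-5994 - 5473/2)*(-5840 + 24569) = -17461/2*18729 = -327027069/2 ≈ -1.6351e+8)
((-2*(0 - 2))*Q)*(-13 - 1*19) + Y = (-2*(0 - 2)*(-11))*(-13 - 1*19) - 327027069/2 = (-2*(-2)*(-11))*(-13 - 19) - 327027069/2 = (4*(-11))*(-32) - 327027069/2 = -44*(-32) - 327027069/2 = 1408 - 327027069/2 = -327024253/2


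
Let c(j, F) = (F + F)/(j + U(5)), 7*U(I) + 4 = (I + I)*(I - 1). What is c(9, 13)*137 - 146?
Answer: 10480/99 ≈ 105.86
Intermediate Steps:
U(I) = -4/7 + 2*I*(-1 + I)/7 (U(I) = -4/7 + ((I + I)*(I - 1))/7 = -4/7 + ((2*I)*(-1 + I))/7 = -4/7 + (2*I*(-1 + I))/7 = -4/7 + 2*I*(-1 + I)/7)
c(j, F) = 2*F/(36/7 + j) (c(j, F) = (F + F)/(j + (-4/7 - 2/7*5 + (2/7)*5²)) = (2*F)/(j + (-4/7 - 10/7 + (2/7)*25)) = (2*F)/(j + (-4/7 - 10/7 + 50/7)) = (2*F)/(j + 36/7) = (2*F)/(36/7 + j) = 2*F/(36/7 + j))
c(9, 13)*137 - 146 = (14*13/(36 + 7*9))*137 - 146 = (14*13/(36 + 63))*137 - 146 = (14*13/99)*137 - 146 = (14*13*(1/99))*137 - 146 = (182/99)*137 - 146 = 24934/99 - 146 = 10480/99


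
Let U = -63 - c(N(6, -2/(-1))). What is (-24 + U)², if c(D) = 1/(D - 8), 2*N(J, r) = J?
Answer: 188356/25 ≈ 7534.2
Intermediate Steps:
N(J, r) = J/2
c(D) = 1/(-8 + D)
U = -314/5 (U = -63 - 1/(-8 + (½)*6) = -63 - 1/(-8 + 3) = -63 - 1/(-5) = -63 - 1*(-⅕) = -63 + ⅕ = -314/5 ≈ -62.800)
(-24 + U)² = (-24 - 314/5)² = (-434/5)² = 188356/25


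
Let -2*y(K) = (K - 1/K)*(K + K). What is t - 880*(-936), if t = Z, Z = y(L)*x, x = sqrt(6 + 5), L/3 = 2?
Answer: 823680 - 35*sqrt(11) ≈ 8.2356e+5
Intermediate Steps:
L = 6 (L = 3*2 = 6)
y(K) = -K*(K - 1/K) (y(K) = -(K - 1/K)*(K + K)/2 = -(K - 1/K)*2*K/2 = -K*(K - 1/K))
x = sqrt(11) ≈ 3.3166
Z = -35*sqrt(11) (Z = (1 - 1*6**2)*sqrt(11) = (1 - 1*36)*sqrt(11) = (1 - 36)*sqrt(11) = -35*sqrt(11) ≈ -116.08)
t = -35*sqrt(11) ≈ -116.08
t - 880*(-936) = -35*sqrt(11) - 880*(-936) = -35*sqrt(11) + 823680 = 823680 - 35*sqrt(11)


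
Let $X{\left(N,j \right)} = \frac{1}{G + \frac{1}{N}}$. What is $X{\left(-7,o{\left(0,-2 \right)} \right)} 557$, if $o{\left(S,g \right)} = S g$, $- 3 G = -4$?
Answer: $\frac{11697}{25} \approx 467.88$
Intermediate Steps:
$G = \frac{4}{3}$ ($G = \left(- \frac{1}{3}\right) \left(-4\right) = \frac{4}{3} \approx 1.3333$)
$X{\left(N,j \right)} = \frac{1}{\frac{4}{3} + \frac{1}{N}}$
$X{\left(-7,o{\left(0,-2 \right)} \right)} 557 = 3 \left(-7\right) \frac{1}{3 + 4 \left(-7\right)} 557 = 3 \left(-7\right) \frac{1}{3 - 28} \cdot 557 = 3 \left(-7\right) \frac{1}{-25} \cdot 557 = 3 \left(-7\right) \left(- \frac{1}{25}\right) 557 = \frac{21}{25} \cdot 557 = \frac{11697}{25}$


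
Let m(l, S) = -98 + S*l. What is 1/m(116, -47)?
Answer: -1/5550 ≈ -0.00018018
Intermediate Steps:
1/m(116, -47) = 1/(-98 - 47*116) = 1/(-98 - 5452) = 1/(-5550) = -1/5550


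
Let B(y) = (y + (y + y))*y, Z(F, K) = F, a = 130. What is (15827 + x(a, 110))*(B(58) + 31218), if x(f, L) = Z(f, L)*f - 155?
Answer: 1345549320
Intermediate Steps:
B(y) = 3*y² (B(y) = (y + 2*y)*y = (3*y)*y = 3*y²)
x(f, L) = -155 + f² (x(f, L) = f*f - 155 = f² - 155 = -155 + f²)
(15827 + x(a, 110))*(B(58) + 31218) = (15827 + (-155 + 130²))*(3*58² + 31218) = (15827 + (-155 + 16900))*(3*3364 + 31218) = (15827 + 16745)*(10092 + 31218) = 32572*41310 = 1345549320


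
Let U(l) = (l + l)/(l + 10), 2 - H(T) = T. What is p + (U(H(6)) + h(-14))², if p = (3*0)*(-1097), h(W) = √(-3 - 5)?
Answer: -56/9 - 16*I*√2/3 ≈ -6.2222 - 7.5425*I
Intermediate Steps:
H(T) = 2 - T
h(W) = 2*I*√2 (h(W) = √(-8) = 2*I*√2)
U(l) = 2*l/(10 + l) (U(l) = (2*l)/(10 + l) = 2*l/(10 + l))
p = 0 (p = 0*(-1097) = 0)
p + (U(H(6)) + h(-14))² = 0 + (2*(2 - 1*6)/(10 + (2 - 1*6)) + 2*I*√2)² = 0 + (2*(2 - 6)/(10 + (2 - 6)) + 2*I*√2)² = 0 + (2*(-4)/(10 - 4) + 2*I*√2)² = 0 + (2*(-4)/6 + 2*I*√2)² = 0 + (2*(-4)*(⅙) + 2*I*√2)² = 0 + (-4/3 + 2*I*√2)² = (-4/3 + 2*I*√2)²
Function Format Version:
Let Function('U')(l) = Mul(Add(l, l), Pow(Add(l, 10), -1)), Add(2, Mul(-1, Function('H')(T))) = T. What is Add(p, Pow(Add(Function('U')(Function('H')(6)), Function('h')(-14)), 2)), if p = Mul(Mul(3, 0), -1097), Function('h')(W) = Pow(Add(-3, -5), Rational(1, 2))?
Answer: Add(Rational(-56, 9), Mul(Rational(-16, 3), I, Pow(2, Rational(1, 2)))) ≈ Add(-6.2222, Mul(-7.5425, I))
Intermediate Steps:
Function('H')(T) = Add(2, Mul(-1, T))
Function('h')(W) = Mul(2, I, Pow(2, Rational(1, 2))) (Function('h')(W) = Pow(-8, Rational(1, 2)) = Mul(2, I, Pow(2, Rational(1, 2))))
Function('U')(l) = Mul(2, l, Pow(Add(10, l), -1)) (Function('U')(l) = Mul(Mul(2, l), Pow(Add(10, l), -1)) = Mul(2, l, Pow(Add(10, l), -1)))
p = 0 (p = Mul(0, -1097) = 0)
Add(p, Pow(Add(Function('U')(Function('H')(6)), Function('h')(-14)), 2)) = Add(0, Pow(Add(Mul(2, Add(2, Mul(-1, 6)), Pow(Add(10, Add(2, Mul(-1, 6))), -1)), Mul(2, I, Pow(2, Rational(1, 2)))), 2)) = Add(0, Pow(Add(Mul(2, Add(2, -6), Pow(Add(10, Add(2, -6)), -1)), Mul(2, I, Pow(2, Rational(1, 2)))), 2)) = Add(0, Pow(Add(Mul(2, -4, Pow(Add(10, -4), -1)), Mul(2, I, Pow(2, Rational(1, 2)))), 2)) = Add(0, Pow(Add(Mul(2, -4, Pow(6, -1)), Mul(2, I, Pow(2, Rational(1, 2)))), 2)) = Add(0, Pow(Add(Mul(2, -4, Rational(1, 6)), Mul(2, I, Pow(2, Rational(1, 2)))), 2)) = Add(0, Pow(Add(Rational(-4, 3), Mul(2, I, Pow(2, Rational(1, 2)))), 2)) = Pow(Add(Rational(-4, 3), Mul(2, I, Pow(2, Rational(1, 2)))), 2)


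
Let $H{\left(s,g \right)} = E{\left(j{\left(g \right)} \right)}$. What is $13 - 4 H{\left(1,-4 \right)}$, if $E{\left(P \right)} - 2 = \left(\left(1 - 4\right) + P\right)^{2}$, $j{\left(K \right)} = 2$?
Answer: $1$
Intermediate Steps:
$E{\left(P \right)} = 2 + \left(-3 + P\right)^{2}$ ($E{\left(P \right)} = 2 + \left(\left(1 - 4\right) + P\right)^{2} = 2 + \left(-3 + P\right)^{2}$)
$H{\left(s,g \right)} = 3$ ($H{\left(s,g \right)} = 2 + \left(-3 + 2\right)^{2} = 2 + \left(-1\right)^{2} = 2 + 1 = 3$)
$13 - 4 H{\left(1,-4 \right)} = 13 - 12 = 1$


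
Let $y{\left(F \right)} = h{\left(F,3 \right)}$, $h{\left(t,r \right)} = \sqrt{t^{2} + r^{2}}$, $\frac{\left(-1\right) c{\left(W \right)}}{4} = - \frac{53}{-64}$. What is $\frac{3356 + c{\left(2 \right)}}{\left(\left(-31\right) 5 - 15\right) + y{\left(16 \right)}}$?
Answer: $- \frac{303977}{15272} - \frac{17881 \sqrt{265}}{152720} \approx -21.81$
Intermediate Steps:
$c{\left(W \right)} = - \frac{53}{16}$ ($c{\left(W \right)} = - 4 \left(- \frac{53}{-64}\right) = - 4 \left(\left(-53\right) \left(- \frac{1}{64}\right)\right) = \left(-4\right) \frac{53}{64} = - \frac{53}{16}$)
$h{\left(t,r \right)} = \sqrt{r^{2} + t^{2}}$
$y{\left(F \right)} = \sqrt{9 + F^{2}}$ ($y{\left(F \right)} = \sqrt{3^{2} + F^{2}} = \sqrt{9 + F^{2}}$)
$\frac{3356 + c{\left(2 \right)}}{\left(\left(-31\right) 5 - 15\right) + y{\left(16 \right)}} = \frac{3356 - \frac{53}{16}}{\left(\left(-31\right) 5 - 15\right) + \sqrt{9 + 16^{2}}} = \frac{53643}{16 \left(\left(-155 - 15\right) + \sqrt{9 + 256}\right)} = \frac{53643}{16 \left(-170 + \sqrt{265}\right)}$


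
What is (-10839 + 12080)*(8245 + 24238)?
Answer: 40311403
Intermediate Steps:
(-10839 + 12080)*(8245 + 24238) = 1241*32483 = 40311403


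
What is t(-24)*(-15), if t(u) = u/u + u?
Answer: 345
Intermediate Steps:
t(u) = 1 + u
t(-24)*(-15) = (1 - 24)*(-15) = -23*(-15) = 345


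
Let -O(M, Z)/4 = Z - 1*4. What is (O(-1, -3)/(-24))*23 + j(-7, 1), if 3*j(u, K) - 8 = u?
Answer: -53/2 ≈ -26.500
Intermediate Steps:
O(M, Z) = 16 - 4*Z (O(M, Z) = -4*(Z - 1*4) = -4*(Z - 4) = -4*(-4 + Z) = 16 - 4*Z)
j(u, K) = 8/3 + u/3
(O(-1, -3)/(-24))*23 + j(-7, 1) = ((16 - 4*(-3))/(-24))*23 + (8/3 + (⅓)*(-7)) = ((16 + 12)*(-1/24))*23 + (8/3 - 7/3) = (28*(-1/24))*23 + ⅓ = -7/6*23 + ⅓ = -161/6 + ⅓ = -53/2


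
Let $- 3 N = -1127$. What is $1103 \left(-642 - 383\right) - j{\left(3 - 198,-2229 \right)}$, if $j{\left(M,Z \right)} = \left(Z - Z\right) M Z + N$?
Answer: $- \frac{3392852}{3} \approx -1.131 \cdot 10^{6}$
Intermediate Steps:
$N = \frac{1127}{3}$ ($N = \left(- \frac{1}{3}\right) \left(-1127\right) = \frac{1127}{3} \approx 375.67$)
$j{\left(M,Z \right)} = \frac{1127}{3}$ ($j{\left(M,Z \right)} = \left(Z - Z\right) M Z + \frac{1127}{3} = 0 M Z + \frac{1127}{3} = 0 Z + \frac{1127}{3} = 0 + \frac{1127}{3} = \frac{1127}{3}$)
$1103 \left(-642 - 383\right) - j{\left(3 - 198,-2229 \right)} = 1103 \left(-642 - 383\right) - \frac{1127}{3} = 1103 \left(-1025\right) - \frac{1127}{3} = -1130575 - \frac{1127}{3} = - \frac{3392852}{3}$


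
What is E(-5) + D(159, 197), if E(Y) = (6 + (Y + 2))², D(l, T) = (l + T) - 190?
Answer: 175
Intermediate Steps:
D(l, T) = -190 + T + l (D(l, T) = (T + l) - 190 = -190 + T + l)
E(Y) = (8 + Y)² (E(Y) = (6 + (2 + Y))² = (8 + Y)²)
E(-5) + D(159, 197) = (8 - 5)² + (-190 + 197 + 159) = 3² + 166 = 9 + 166 = 175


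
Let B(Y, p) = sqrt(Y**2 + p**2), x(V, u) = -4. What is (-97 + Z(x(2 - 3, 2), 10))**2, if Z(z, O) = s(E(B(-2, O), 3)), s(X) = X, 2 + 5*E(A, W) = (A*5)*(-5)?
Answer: 302169/25 + 1948*sqrt(26) ≈ 22020.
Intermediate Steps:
E(A, W) = -2/5 - 5*A (E(A, W) = -2/5 + ((A*5)*(-5))/5 = -2/5 + ((5*A)*(-5))/5 = -2/5 + (-25*A)/5 = -2/5 - 5*A)
Z(z, O) = -2/5 - 5*sqrt(4 + O**2) (Z(z, O) = -2/5 - 5*sqrt((-2)**2 + O**2) = -2/5 - 5*sqrt(4 + O**2))
(-97 + Z(x(2 - 3, 2), 10))**2 = (-97 + (-2/5 - 5*sqrt(4 + 10**2)))**2 = (-97 + (-2/5 - 5*sqrt(4 + 100)))**2 = (-97 + (-2/5 - 10*sqrt(26)))**2 = (-487/5 - 10*sqrt(26))**2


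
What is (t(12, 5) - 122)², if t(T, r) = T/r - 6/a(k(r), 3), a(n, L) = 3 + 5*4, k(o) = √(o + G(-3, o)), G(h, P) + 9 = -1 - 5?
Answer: 189998656/13225 ≈ 14367.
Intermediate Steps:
G(h, P) = -15 (G(h, P) = -9 + (-1 - 5) = -9 - 6 = -15)
k(o) = √(-15 + o) (k(o) = √(o - 15) = √(-15 + o))
a(n, L) = 23 (a(n, L) = 3 + 20 = 23)
t(T, r) = -6/23 + T/r (t(T, r) = T/r - 6/23 = -6/23 + T/r)
(t(12, 5) - 122)² = ((-6/23 + 12/5) - 122)² = (246/115 - 122)² = (-13784/115)² = 189998656/13225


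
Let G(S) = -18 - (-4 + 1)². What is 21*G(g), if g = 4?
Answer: -567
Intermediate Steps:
G(S) = -27 (G(S) = -18 - 1*(-3)² = -18 - 1*9 = -18 - 9 = -27)
21*G(g) = 21*(-27) = -567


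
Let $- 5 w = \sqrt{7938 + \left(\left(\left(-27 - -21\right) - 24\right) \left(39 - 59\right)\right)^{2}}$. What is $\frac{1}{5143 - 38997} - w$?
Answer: $- \frac{1}{33854} + \frac{3 \sqrt{40882}}{5} \approx 121.32$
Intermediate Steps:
$w = - \frac{3 \sqrt{40882}}{5}$ ($w = - \frac{\sqrt{7938 + \left(\left(\left(-27 - -21\right) - 24\right) \left(39 - 59\right)\right)^{2}}}{5} = - \frac{\sqrt{7938 + \left(\left(\left(-27 + 21\right) - 24\right) \left(-20\right)\right)^{2}}}{5} = - \frac{\sqrt{7938 + \left(\left(-6 - 24\right) \left(-20\right)\right)^{2}}}{5} = - \frac{\sqrt{7938 + \left(\left(-30\right) \left(-20\right)\right)^{2}}}{5} = - \frac{\sqrt{7938 + 600^{2}}}{5} = - \frac{\sqrt{7938 + 360000}}{5} = - \frac{\sqrt{367938}}{5} = - \frac{3 \sqrt{40882}}{5} \approx -121.32$)
$\frac{1}{5143 - 38997} - w = \frac{1}{5143 - 38997} - - \frac{3 \sqrt{40882}}{5} = \frac{1}{-33854} + \frac{3 \sqrt{40882}}{5} = - \frac{1}{33854} + \frac{3 \sqrt{40882}}{5}$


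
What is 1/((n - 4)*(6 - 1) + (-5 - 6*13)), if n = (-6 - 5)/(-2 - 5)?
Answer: -7/666 ≈ -0.010511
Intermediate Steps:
n = 11/7 (n = -11/(-7) = -11*(-1/7) = 11/7 ≈ 1.5714)
1/((n - 4)*(6 - 1) + (-5 - 6*13)) = 1/((11/7 - 4)*(6 - 1) + (-5 - 6*13)) = 1/(-17/7*5 + (-5 - 78)) = 1/(-85/7 - 83) = 1/(-666/7) = -7/666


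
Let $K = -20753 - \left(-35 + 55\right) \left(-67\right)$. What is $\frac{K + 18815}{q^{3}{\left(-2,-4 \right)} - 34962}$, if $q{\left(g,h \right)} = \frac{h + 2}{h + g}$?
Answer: $\frac{16146}{943973} \approx 0.017104$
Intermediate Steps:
$K = -19413$ ($K = -20753 - 20 \left(-67\right) = -20753 - -1340 = -20753 + 1340 = -19413$)
$q{\left(g,h \right)} = \frac{2 + h}{g + h}$
$\frac{K + 18815}{q^{3}{\left(-2,-4 \right)} - 34962} = \frac{-19413 + 18815}{\left(\frac{2 - 4}{-2 - 4}\right)^{3} - 34962} = - \frac{598}{\left(\frac{1}{-6} \left(-2\right)\right)^{3} - 34962} = - \frac{598}{\left(\left(- \frac{1}{6}\right) \left(-2\right)\right)^{3} - 34962} = - \frac{598}{\left(\frac{1}{3}\right)^{3} - 34962} = - \frac{598}{\frac{1}{27} - 34962} = - \frac{598}{- \frac{943973}{27}} = \left(-598\right) \left(- \frac{27}{943973}\right) = \frac{16146}{943973}$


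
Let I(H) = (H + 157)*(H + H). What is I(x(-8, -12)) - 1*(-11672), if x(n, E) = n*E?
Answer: 60248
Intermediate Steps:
x(n, E) = E*n
I(H) = 2*H*(157 + H) (I(H) = (157 + H)*(2*H) = 2*H*(157 + H))
I(x(-8, -12)) - 1*(-11672) = 2*(-12*(-8))*(157 - 12*(-8)) - 1*(-11672) = 2*96*(157 + 96) + 11672 = 2*96*253 + 11672 = 48576 + 11672 = 60248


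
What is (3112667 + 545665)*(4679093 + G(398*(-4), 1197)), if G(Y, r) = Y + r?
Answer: 17116230611736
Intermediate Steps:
(3112667 + 545665)*(4679093 + G(398*(-4), 1197)) = (3112667 + 545665)*(4679093 + (398*(-4) + 1197)) = 3658332*(4679093 + (-1592 + 1197)) = 3658332*(4679093 - 395) = 3658332*4678698 = 17116230611736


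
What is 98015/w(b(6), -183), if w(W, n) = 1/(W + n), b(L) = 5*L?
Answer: -14996295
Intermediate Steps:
98015/w(b(6), -183) = 98015/(1/(5*6 - 183)) = 98015/(1/(30 - 183)) = 98015/(1/(-153)) = 98015/(-1/153) = 98015*(-153) = -14996295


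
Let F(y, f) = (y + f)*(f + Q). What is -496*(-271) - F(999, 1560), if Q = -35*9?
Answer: -3051539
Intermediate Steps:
Q = -315
F(y, f) = (-315 + f)*(f + y) (F(y, f) = (y + f)*(f - 315) = (f + y)*(-315 + f) = (-315 + f)*(f + y))
-496*(-271) - F(999, 1560) = -496*(-271) - (1560**2 - 315*1560 - 315*999 + 1560*999) = 134416 - (2433600 - 491400 - 314685 + 1558440) = 134416 - 1*3185955 = 134416 - 3185955 = -3051539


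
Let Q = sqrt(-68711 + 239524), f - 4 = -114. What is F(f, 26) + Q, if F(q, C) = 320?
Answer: 320 + sqrt(170813) ≈ 733.29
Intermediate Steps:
f = -110 (f = 4 - 114 = -110)
Q = sqrt(170813) ≈ 413.30
F(f, 26) + Q = 320 + sqrt(170813)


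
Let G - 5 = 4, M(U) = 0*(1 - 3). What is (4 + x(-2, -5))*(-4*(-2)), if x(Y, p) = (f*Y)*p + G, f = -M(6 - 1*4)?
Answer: 104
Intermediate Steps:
M(U) = 0 (M(U) = 0*(-2) = 0)
f = 0 (f = -1*0 = 0)
G = 9 (G = 5 + 4 = 9)
x(Y, p) = 9 (x(Y, p) = (0*Y)*p + 9 = 0*p + 9 = 0 + 9 = 9)
(4 + x(-2, -5))*(-4*(-2)) = (4 + 9)*(-4*(-2)) = 13*8 = 104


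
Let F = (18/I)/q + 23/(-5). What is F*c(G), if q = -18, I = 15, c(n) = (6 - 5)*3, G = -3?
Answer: -14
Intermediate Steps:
c(n) = 3 (c(n) = 1*3 = 3)
F = -14/3 (F = (18/15)/(-18) + 23/(-5) = (18*(1/15))*(-1/18) + 23*(-1/5) = (6/5)*(-1/18) - 23/5 = -1/15 - 23/5 = -14/3 ≈ -4.6667)
F*c(G) = -14/3*3 = -14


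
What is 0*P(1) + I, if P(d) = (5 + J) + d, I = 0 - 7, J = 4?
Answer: -7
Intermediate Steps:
I = -7
P(d) = 9 + d (P(d) = (5 + 4) + d = 9 + d)
0*P(1) + I = 0*(9 + 1) - 7 = 0*10 - 7 = 0 - 7 = -7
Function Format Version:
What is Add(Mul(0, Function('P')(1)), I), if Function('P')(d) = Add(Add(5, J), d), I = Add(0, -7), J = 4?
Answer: -7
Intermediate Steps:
I = -7
Function('P')(d) = Add(9, d) (Function('P')(d) = Add(Add(5, 4), d) = Add(9, d))
Add(Mul(0, Function('P')(1)), I) = Add(Mul(0, Add(9, 1)), -7) = Add(Mul(0, 10), -7) = Add(0, -7) = -7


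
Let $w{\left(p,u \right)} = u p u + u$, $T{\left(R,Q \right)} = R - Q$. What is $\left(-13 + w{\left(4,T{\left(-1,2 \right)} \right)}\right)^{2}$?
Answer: $400$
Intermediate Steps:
$w{\left(p,u \right)} = u + p u^{2}$ ($w{\left(p,u \right)} = p u u + u = p u^{2} + u = u + p u^{2}$)
$\left(-13 + w{\left(4,T{\left(-1,2 \right)} \right)}\right)^{2} = \left(-13 + \left(-1 - 2\right) \left(1 + 4 \left(-1 - 2\right)\right)\right)^{2} = \left(-13 - 3 \left(1 + 4 \left(-3\right)\right)\right)^{2} = \left(-13 - 3 \left(1 - 12\right)\right)^{2} = \left(-13 - -33\right)^{2} = \left(-13 + 33\right)^{2} = 20^{2} = 400$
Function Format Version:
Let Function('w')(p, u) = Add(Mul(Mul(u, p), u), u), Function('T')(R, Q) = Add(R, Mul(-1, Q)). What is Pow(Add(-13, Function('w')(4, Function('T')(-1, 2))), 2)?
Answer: 400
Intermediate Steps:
Function('w')(p, u) = Add(u, Mul(p, Pow(u, 2))) (Function('w')(p, u) = Add(Mul(Mul(p, u), u), u) = Add(Mul(p, Pow(u, 2)), u) = Add(u, Mul(p, Pow(u, 2))))
Pow(Add(-13, Function('w')(4, Function('T')(-1, 2))), 2) = Pow(Add(-13, Mul(Add(-1, Mul(-1, 2)), Add(1, Mul(4, Add(-1, Mul(-1, 2)))))), 2) = Pow(Add(-13, Mul(Add(-1, -2), Add(1, Mul(4, Add(-1, -2))))), 2) = Pow(Add(-13, Mul(-3, Add(1, Mul(4, -3)))), 2) = Pow(Add(-13, Mul(-3, Add(1, -12))), 2) = Pow(Add(-13, Mul(-3, -11)), 2) = Pow(Add(-13, 33), 2) = Pow(20, 2) = 400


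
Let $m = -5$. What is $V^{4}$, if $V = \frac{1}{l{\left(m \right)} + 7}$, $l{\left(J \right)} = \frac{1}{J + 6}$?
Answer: $\frac{1}{4096} \approx 0.00024414$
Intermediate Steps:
$l{\left(J \right)} = \frac{1}{6 + J}$
$V = \frac{1}{8}$ ($V = \frac{1}{\frac{1}{6 - 5} + 7} = \frac{1}{1^{-1} + 7} = \frac{1}{1 + 7} = \frac{1}{8} \approx 0.125$)
$V^{4} = \left(\frac{1}{8}\right)^{4} = \frac{1}{4096}$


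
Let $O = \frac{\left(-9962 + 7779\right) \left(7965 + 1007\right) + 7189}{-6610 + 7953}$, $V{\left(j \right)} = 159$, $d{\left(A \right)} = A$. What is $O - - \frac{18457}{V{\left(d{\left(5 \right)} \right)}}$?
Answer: $- \frac{3088223482}{213537} \approx -14462.0$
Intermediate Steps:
$O = - \frac{19578687}{1343}$ ($O = \frac{\left(-2183\right) 8972 + 7189}{1343} = \left(-19585876 + 7189\right) \frac{1}{1343} = \left(-19578687\right) \frac{1}{1343} = - \frac{19578687}{1343} \approx -14578.0$)
$O - - \frac{18457}{V{\left(d{\left(5 \right)} \right)}} = - \frac{19578687}{1343} - - \frac{18457}{159} = - \frac{19578687}{1343} + \frac{18457}{159} = - \frac{3088223482}{213537}$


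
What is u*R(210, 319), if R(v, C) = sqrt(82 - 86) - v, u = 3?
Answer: -630 + 6*I ≈ -630.0 + 6.0*I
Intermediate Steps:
R(v, C) = -v + 2*I (R(v, C) = sqrt(-4) - v = 2*I - v = -v + 2*I)
u*R(210, 319) = 3*(-1*210 + 2*I) = 3*(-210 + 2*I) = -630 + 6*I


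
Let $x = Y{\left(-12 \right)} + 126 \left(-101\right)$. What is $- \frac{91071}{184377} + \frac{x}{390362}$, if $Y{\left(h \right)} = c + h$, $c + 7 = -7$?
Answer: $- \frac{6316972201}{11995629079} \approx -0.52661$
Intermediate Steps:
$c = -14$ ($c = -7 - 7 = -14$)
$Y{\left(h \right)} = -14 + h$
$x = -12752$ ($x = \left(-14 - 12\right) + 126 \left(-101\right) = -26 - 12726 = -12752$)
$- \frac{91071}{184377} + \frac{x}{390362} = - \frac{91071}{184377} - \frac{12752}{390362} = \left(-91071\right) \frac{1}{184377} - \frac{6376}{195181} = - \frac{30357}{61459} - \frac{6376}{195181} = - \frac{6316972201}{11995629079}$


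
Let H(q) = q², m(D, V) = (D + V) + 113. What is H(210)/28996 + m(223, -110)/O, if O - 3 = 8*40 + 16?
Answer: 47573/21747 ≈ 2.1876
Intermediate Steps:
m(D, V) = 113 + D + V
O = 339 (O = 3 + (8*40 + 16) = 3 + (320 + 16) = 3 + 336 = 339)
H(210)/28996 + m(223, -110)/O = 210²/28996 + (113 + 223 - 110)/339 = 44100*(1/28996) + 226*(1/339) = 11025/7249 + ⅔ = 47573/21747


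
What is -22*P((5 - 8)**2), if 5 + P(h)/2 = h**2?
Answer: -3344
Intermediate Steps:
P(h) = -10 + 2*h**2
-22*P((5 - 8)**2) = -22*(-10 + 2*((5 - 8)**2)**2) = -22*(-10 + 2*((-3)**2)**2) = -22*(-10 + 2*9**2) = -22*(-10 + 2*81) = -22*(-10 + 162) = -22*152 = -3344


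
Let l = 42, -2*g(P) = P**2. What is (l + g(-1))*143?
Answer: 11869/2 ≈ 5934.5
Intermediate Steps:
g(P) = -P**2/2
(l + g(-1))*143 = (42 - 1/2*(-1)**2)*143 = (42 - 1/2*1)*143 = (42 - 1/2)*143 = (83/2)*143 = 11869/2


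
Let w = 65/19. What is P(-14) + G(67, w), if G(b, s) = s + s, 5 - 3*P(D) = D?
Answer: 751/57 ≈ 13.175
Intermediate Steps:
w = 65/19 (w = 65*(1/19) = 65/19 ≈ 3.4211)
P(D) = 5/3 - D/3
G(b, s) = 2*s
P(-14) + G(67, w) = (5/3 - ⅓*(-14)) + 2*(65/19) = (5/3 + 14/3) + 130/19 = 19/3 + 130/19 = 751/57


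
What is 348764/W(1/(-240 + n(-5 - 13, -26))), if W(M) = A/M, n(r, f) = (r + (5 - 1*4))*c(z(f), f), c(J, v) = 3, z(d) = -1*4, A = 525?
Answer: -348764/152775 ≈ -2.2829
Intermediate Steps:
z(d) = -4
n(r, f) = 3 + 3*r (n(r, f) = (r + (5 - 1*4))*3 = (r + (5 - 4))*3 = (r + 1)*3 = (1 + r)*3 = 3 + 3*r)
W(M) = 525/M
348764/W(1/(-240 + n(-5 - 13, -26))) = 348764/((525/(1/(-240 + (3 + 3*(-5 - 13)))))) = 348764/((525/(1/(-240 + (3 + 3*(-18)))))) = 348764/((525/(1/(-240 + (3 - 54))))) = 348764/((525/(1/(-240 - 51)))) = 348764/((525/(1/(-291)))) = 348764/((525/(-1/291))) = 348764/((525*(-291))) = 348764/(-152775) = 348764*(-1/152775) = -348764/152775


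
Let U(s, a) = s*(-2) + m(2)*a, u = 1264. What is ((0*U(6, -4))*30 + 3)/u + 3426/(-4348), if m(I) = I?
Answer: -1079355/1373968 ≈ -0.78557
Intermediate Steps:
U(s, a) = -2*s + 2*a (U(s, a) = s*(-2) + 2*a = -2*s + 2*a)
((0*U(6, -4))*30 + 3)/u + 3426/(-4348) = ((0*(-2*6 + 2*(-4)))*30 + 3)/1264 + 3426/(-4348) = ((0*(-12 - 8))*30 + 3)*(1/1264) + 3426*(-1/4348) = ((0*(-20))*30 + 3)*(1/1264) - 1713/2174 = (0*30 + 3)*(1/1264) - 1713/2174 = (0 + 3)*(1/1264) - 1713/2174 = 3*(1/1264) - 1713/2174 = 3/1264 - 1713/2174 = -1079355/1373968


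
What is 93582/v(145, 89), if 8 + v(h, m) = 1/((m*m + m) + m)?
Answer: -84213402/7199 ≈ -11698.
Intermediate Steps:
v(h, m) = -8 + 1/(m² + 2*m) (v(h, m) = -8 + 1/((m*m + m) + m) = -8 + 1/((m² + m) + m) = -8 + 1/((m + m²) + m) = -8 + 1/(m² + 2*m))
93582/v(145, 89) = 93582/(((1 - 16*89 - 8*89²)/(89*(2 + 89)))) = 93582/(((1/89)*(1 - 1424 - 8*7921)/91)) = 93582/(((1/89)*(1/91)*(1 - 1424 - 63368))) = 93582/(((1/89)*(1/91)*(-64791))) = 93582/(-64791/8099) = 93582*(-8099/64791) = -84213402/7199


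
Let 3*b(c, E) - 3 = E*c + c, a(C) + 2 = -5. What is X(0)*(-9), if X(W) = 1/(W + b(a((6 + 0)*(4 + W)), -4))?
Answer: -9/8 ≈ -1.1250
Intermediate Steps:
a(C) = -7 (a(C) = -2 - 5 = -7)
b(c, E) = 1 + c/3 + E*c/3 (b(c, E) = 1 + (E*c + c)/3 = 1 + (c + E*c)/3 = 1 + (c/3 + E*c/3) = 1 + c/3 + E*c/3)
X(W) = 1/(8 + W) (X(W) = 1/(W + (1 + (⅓)*(-7) + (⅓)*(-4)*(-7))) = 1/(W + (1 - 7/3 + 28/3)) = 1/(W + 8) = 1/(8 + W))
X(0)*(-9) = -9/(8 + 0) = -9/8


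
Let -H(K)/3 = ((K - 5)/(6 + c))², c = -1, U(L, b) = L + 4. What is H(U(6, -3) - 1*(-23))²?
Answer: 5531904/625 ≈ 8851.0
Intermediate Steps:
U(L, b) = 4 + L
H(K) = -3*(-1 + K/5)² (H(K) = -3*(K - 5)²/(6 - 1)² = -3*(-5 + K)²/25 = -3*(-1 + K/5)²)
H(U(6, -3) - 1*(-23))² = (-3*(-5 + ((4 + 6) - 1*(-23)))²/25)² = (-3*(-5 + (10 + 23))²/25)² = (-3*(-5 + 33)²/25)² = (-3/25*28²)² = (-3/25*784)² = (-2352/25)² = 5531904/625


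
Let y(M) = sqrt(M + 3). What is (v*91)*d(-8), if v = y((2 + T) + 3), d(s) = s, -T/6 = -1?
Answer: -728*sqrt(14) ≈ -2723.9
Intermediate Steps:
T = 6 (T = -6*(-1) = 6)
y(M) = sqrt(3 + M)
v = sqrt(14) (v = sqrt(3 + ((2 + 6) + 3)) = sqrt(3 + (8 + 3)) = sqrt(3 + 11) = sqrt(14) ≈ 3.7417)
(v*91)*d(-8) = (sqrt(14)*91)*(-8) = (91*sqrt(14))*(-8) = -728*sqrt(14)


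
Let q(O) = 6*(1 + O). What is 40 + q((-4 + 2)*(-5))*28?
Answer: 1888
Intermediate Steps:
q(O) = 6 + 6*O
40 + q((-4 + 2)*(-5))*28 = 40 + (6 + 6*((-4 + 2)*(-5)))*28 = 40 + (6 + 6*(-2*(-5)))*28 = 40 + (6 + 6*10)*28 = 40 + (6 + 60)*28 = 40 + 66*28 = 40 + 1848 = 1888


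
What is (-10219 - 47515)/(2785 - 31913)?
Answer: 28867/14564 ≈ 1.9821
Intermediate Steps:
(-10219 - 47515)/(2785 - 31913) = -57734/(-29128) = -57734*(-1/29128) = 28867/14564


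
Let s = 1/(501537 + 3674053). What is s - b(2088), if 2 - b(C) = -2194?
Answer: -9169595639/4175590 ≈ -2196.0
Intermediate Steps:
b(C) = 2196 (b(C) = 2 - 1*(-2194) = 2 + 2194 = 2196)
s = 1/4175590 ≈ 2.3949e-7
s - b(2088) = 1/4175590 - 1*2196 = 1/4175590 - 2196 = -9169595639/4175590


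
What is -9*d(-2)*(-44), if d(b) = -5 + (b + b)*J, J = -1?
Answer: -396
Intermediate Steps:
d(b) = -5 - 2*b (d(b) = -5 + (b + b)*(-1) = -5 + (2*b)*(-1) = -5 - 2*b)
-9*d(-2)*(-44) = -9*(-5 - 2*(-2))*(-44) = -9*(-5 + 4)*(-44) = -9*(-1)*(-44) = 9*(-44) = -396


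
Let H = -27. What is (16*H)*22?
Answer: -9504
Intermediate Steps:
(16*H)*22 = (16*(-27))*22 = -432*22 = -9504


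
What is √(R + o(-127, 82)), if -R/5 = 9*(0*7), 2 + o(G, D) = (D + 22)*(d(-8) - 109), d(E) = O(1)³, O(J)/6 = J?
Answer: √11126 ≈ 105.48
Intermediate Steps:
O(J) = 6*J
d(E) = 216 (d(E) = (6*1)³ = 6³ = 216)
o(G, D) = 2352 + 107*D (o(G, D) = -2 + (D + 22)*(216 - 109) = -2 + (22 + D)*107 = -2 + (2354 + 107*D) = 2352 + 107*D)
R = 0 (R = -45*0*7 = -45*0 = -5*0 = 0)
√(R + o(-127, 82)) = √(0 + (2352 + 107*82)) = √(0 + (2352 + 8774)) = √(0 + 11126) = √11126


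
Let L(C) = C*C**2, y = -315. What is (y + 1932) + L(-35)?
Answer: -41258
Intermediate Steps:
L(C) = C**3
(y + 1932) + L(-35) = (-315 + 1932) + (-35)**3 = 1617 - 42875 = -41258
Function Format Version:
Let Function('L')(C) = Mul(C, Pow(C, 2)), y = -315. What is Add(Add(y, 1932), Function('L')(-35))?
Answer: -41258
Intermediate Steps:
Function('L')(C) = Pow(C, 3)
Add(Add(y, 1932), Function('L')(-35)) = Add(Add(-315, 1932), Pow(-35, 3)) = Add(1617, -42875) = -41258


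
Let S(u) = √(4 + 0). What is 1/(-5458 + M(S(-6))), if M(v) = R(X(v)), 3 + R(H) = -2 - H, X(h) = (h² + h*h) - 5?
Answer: -1/5466 ≈ -0.00018295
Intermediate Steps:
X(h) = -5 + 2*h² (X(h) = (h² + h²) - 5 = 2*h² - 5 = -5 + 2*h²)
R(H) = -5 - H (R(H) = -3 + (-2 - H) = -5 - H)
S(u) = 2 (S(u) = √4 = 2)
M(v) = -2*v² (M(v) = -5 - (-5 + 2*v²) = -5 + (5 - 2*v²) = -2*v²)
1/(-5458 + M(S(-6))) = 1/(-5458 - 2*2²) = 1/(-5458 - 2*4) = 1/(-5458 - 8) = 1/(-5466) = -1/5466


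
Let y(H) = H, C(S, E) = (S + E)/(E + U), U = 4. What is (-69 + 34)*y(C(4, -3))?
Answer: -35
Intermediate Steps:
C(S, E) = (E + S)/(4 + E) (C(S, E) = (S + E)/(E + 4) = (E + S)/(4 + E))
(-69 + 34)*y(C(4, -3)) = (-69 + 34)*((-3 + 4)/(4 - 3)) = -35/1 = -35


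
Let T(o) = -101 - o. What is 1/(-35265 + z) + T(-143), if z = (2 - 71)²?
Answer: 1281167/30504 ≈ 42.000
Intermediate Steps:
z = 4761 (z = (-69)² = 4761)
1/(-35265 + z) + T(-143) = 1/(-35265 + 4761) + (-101 - 1*(-143)) = 1/(-30504) + (-101 + 143) = -1/30504 + 42 = 1281167/30504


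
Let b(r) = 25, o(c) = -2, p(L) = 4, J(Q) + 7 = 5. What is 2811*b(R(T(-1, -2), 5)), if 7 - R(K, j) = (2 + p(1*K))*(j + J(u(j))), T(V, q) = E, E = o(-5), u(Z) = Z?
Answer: 70275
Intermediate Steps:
J(Q) = -2 (J(Q) = -7 + 5 = -2)
E = -2
T(V, q) = -2
R(K, j) = 19 - 6*j (R(K, j) = 7 - (2 + 4)*(j - 2) = 7 - 6*(-2 + j) = 7 - (-12 + 6*j) = 7 + (12 - 6*j) = 19 - 6*j)
2811*b(R(T(-1, -2), 5)) = 2811*25 = 70275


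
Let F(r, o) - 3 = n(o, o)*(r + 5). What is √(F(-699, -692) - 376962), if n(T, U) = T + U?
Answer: √583537 ≈ 763.90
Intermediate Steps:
F(r, o) = 3 + 2*o*(5 + r) (F(r, o) = 3 + (o + o)*(r + 5) = 3 + (2*o)*(5 + r) = 3 + 2*o*(5 + r))
√(F(-699, -692) - 376962) = √((3 + 10*(-692) + 2*(-692)*(-699)) - 376962) = √((3 - 6920 + 967416) - 376962) = √(960499 - 376962) = √583537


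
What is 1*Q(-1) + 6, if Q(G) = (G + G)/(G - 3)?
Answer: 13/2 ≈ 6.5000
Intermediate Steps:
Q(G) = 2*G/(-3 + G) (Q(G) = (2*G)/(-3 + G) = 2*G/(-3 + G))
1*Q(-1) + 6 = 1*(2*(-1)/(-3 - 1)) + 6 = 1*(2*(-1)/(-4)) + 6 = 1*(2*(-1)*(-1/4)) + 6 = 1*(1/2) + 6 = 1/2 + 6 = 13/2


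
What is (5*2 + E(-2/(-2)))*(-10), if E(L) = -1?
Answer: -90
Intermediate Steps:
(5*2 + E(-2/(-2)))*(-10) = (5*2 - 1)*(-10) = (10 - 1)*(-10) = 9*(-10) = -90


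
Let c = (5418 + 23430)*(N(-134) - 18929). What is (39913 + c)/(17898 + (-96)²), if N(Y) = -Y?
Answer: -542158247/27114 ≈ -19996.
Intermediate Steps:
c = -542198160 (c = (5418 + 23430)*(-1*(-134) - 18929) = 28848*(134 - 18929) = 28848*(-18795) = -542198160)
(39913 + c)/(17898 + (-96)²) = (39913 - 542198160)/(17898 + (-96)²) = -542158247/(17898 + 9216) = -542158247/27114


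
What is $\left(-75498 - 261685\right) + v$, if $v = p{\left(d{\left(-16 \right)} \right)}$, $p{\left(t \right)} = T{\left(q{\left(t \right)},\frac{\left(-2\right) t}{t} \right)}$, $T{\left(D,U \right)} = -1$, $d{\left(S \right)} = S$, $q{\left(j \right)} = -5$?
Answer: $-337184$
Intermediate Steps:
$p{\left(t \right)} = -1$
$v = -1$
$\left(-75498 - 261685\right) + v = \left(-75498 - 261685\right) - 1 = -337183 - 1 = -337184$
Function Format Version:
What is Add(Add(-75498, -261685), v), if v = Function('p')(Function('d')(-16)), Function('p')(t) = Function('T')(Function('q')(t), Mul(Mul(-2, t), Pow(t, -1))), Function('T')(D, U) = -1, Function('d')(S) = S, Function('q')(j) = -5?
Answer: -337184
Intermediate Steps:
Function('p')(t) = -1
v = -1
Add(Add(-75498, -261685), v) = Add(Add(-75498, -261685), -1) = Add(-337183, -1) = -337184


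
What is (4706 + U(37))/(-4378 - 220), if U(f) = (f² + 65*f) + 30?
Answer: -4255/2299 ≈ -1.8508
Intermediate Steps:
U(f) = 30 + f² + 65*f
(4706 + U(37))/(-4378 - 220) = (4706 + (30 + 37² + 65*37))/(-4378 - 220) = (4706 + (30 + 1369 + 2405))/(-4598) = (4706 + 3804)*(-1/4598) = 8510*(-1/4598) = -4255/2299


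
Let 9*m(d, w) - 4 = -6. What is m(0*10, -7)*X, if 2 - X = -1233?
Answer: -2470/9 ≈ -274.44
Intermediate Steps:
m(d, w) = -2/9 (m(d, w) = 4/9 + (⅑)*(-6) = 4/9 - ⅔ = -2/9)
X = 1235 (X = 2 - 1*(-1233) = 2 + 1233 = 1235)
m(0*10, -7)*X = -2/9*1235 = -2470/9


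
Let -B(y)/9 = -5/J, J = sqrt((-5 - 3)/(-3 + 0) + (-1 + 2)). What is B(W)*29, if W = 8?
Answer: 1305*sqrt(33)/11 ≈ 681.51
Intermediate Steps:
J = sqrt(33)/3 (J = sqrt(-8/(-3) + 1) = sqrt(-8*(-1/3) + 1) = sqrt(8/3 + 1) = sqrt(11/3) = sqrt(33)/3 ≈ 1.9149)
B(y) = 45*sqrt(33)/11 (B(y) = -(-45)/(sqrt(33)/3) = -(-45)*sqrt(33)/11 = 45*sqrt(33)/11)
B(W)*29 = (45*sqrt(33)/11)*29 = 1305*sqrt(33)/11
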